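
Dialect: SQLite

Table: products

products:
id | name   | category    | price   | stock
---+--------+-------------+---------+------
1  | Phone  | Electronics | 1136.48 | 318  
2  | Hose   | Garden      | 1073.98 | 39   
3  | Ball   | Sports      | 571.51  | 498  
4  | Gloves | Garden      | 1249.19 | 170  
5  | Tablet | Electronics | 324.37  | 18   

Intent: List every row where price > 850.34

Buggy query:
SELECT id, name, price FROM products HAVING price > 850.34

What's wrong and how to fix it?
Bug: HAVING filters the output of aggregation, but this query has no GROUP BY and no aggregate functions, so SQLite rejects it (HAVING clause on a non-aggregate query); the condition here is per row

Fix: Use WHERE for row-level filtering

Corrected query:
SELECT id, name, price FROM products WHERE price > 850.34

Result:
id | name   | price  
---+--------+--------
1  | Phone  | 1136.48
2  | Hose   | 1073.98
4  | Gloves | 1249.19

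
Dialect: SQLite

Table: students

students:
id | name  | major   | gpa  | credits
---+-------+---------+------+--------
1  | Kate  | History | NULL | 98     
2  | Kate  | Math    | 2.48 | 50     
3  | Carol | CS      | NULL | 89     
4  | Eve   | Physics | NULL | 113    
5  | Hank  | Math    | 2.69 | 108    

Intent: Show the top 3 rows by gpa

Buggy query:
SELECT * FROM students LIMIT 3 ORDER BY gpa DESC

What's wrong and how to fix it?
Bug: ORDER BY cannot follow LIMIT; LIMIT is the final clause

Fix: Sort with ORDER BY, then apply LIMIT

Corrected query:
SELECT * FROM students ORDER BY gpa DESC LIMIT 3

Result:
id | name | major   | gpa  | credits
---+------+---------+------+--------
5  | Hank | Math    | 2.69 | 108    
2  | Kate | Math    | 2.48 | 50     
1  | Kate | History | NULL | 98     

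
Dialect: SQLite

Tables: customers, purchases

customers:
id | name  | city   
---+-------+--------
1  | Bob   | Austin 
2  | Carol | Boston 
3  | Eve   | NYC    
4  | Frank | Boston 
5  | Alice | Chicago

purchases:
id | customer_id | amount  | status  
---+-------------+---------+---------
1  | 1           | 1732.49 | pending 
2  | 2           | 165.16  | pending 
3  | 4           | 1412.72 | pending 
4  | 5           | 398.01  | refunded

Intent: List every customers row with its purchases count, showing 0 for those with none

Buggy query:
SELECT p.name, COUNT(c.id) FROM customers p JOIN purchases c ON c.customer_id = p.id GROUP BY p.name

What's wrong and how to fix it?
Bug: INNER JOIN drops customers rows that have no matching purchases rows

Fix: Switch to LEFT JOIN to retain unmatched parent rows

Corrected query:
SELECT p.name, COUNT(c.id) FROM customers p LEFT JOIN purchases c ON c.customer_id = p.id GROUP BY p.name

Result:
name  | COUNT(c.id)
------+------------
Alice | 1          
Bob   | 1          
Carol | 1          
Eve   | 0          
Frank | 1          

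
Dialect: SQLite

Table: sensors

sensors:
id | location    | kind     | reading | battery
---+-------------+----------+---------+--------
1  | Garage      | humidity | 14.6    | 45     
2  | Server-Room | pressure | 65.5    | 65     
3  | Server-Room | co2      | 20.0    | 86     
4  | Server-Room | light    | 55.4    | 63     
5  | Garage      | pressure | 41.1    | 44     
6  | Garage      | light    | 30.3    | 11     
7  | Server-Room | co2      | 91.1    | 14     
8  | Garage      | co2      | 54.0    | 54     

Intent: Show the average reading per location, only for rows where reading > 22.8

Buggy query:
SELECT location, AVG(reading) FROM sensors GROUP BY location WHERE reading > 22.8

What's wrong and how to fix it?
Bug: WHERE cannot follow GROUP BY

Fix: Place WHERE between FROM and GROUP BY

Corrected query:
SELECT location, AVG(reading) FROM sensors WHERE reading > 22.8 GROUP BY location

Result:
location    | AVG(reading)
------------+-------------
Garage      | 41.8        
Server-Room | 70.666667   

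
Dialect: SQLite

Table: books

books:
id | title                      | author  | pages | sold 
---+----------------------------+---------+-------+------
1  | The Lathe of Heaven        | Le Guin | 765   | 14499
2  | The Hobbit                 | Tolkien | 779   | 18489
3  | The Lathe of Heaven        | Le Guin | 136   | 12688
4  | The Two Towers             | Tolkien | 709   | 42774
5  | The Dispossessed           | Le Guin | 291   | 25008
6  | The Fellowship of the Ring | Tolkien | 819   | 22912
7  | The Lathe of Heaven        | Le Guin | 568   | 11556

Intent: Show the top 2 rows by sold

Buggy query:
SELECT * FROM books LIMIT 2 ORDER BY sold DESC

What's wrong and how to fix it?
Bug: ORDER BY cannot follow LIMIT; LIMIT is the final clause

Fix: Swap the clauses: ORDER BY first, then LIMIT

Corrected query:
SELECT * FROM books ORDER BY sold DESC LIMIT 2

Result:
id | title            | author  | pages | sold 
---+------------------+---------+-------+------
4  | The Two Towers   | Tolkien | 709   | 42774
5  | The Dispossessed | Le Guin | 291   | 25008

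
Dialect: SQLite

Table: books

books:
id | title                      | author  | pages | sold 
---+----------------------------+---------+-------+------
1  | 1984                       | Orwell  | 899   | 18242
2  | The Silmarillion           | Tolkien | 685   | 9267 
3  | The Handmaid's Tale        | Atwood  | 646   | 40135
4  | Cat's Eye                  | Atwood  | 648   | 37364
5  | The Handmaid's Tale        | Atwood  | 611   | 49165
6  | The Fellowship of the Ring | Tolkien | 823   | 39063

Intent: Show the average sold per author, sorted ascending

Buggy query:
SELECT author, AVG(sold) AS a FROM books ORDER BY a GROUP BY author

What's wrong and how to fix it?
Bug: GROUP BY must precede ORDER BY

Fix: Move ORDER BY to the end, after GROUP BY

Corrected query:
SELECT author, AVG(sold) AS a FROM books GROUP BY author ORDER BY a

Result:
author  | a           
--------+-------------
Orwell  | 18242       
Tolkien | 24165       
Atwood  | 42221.333333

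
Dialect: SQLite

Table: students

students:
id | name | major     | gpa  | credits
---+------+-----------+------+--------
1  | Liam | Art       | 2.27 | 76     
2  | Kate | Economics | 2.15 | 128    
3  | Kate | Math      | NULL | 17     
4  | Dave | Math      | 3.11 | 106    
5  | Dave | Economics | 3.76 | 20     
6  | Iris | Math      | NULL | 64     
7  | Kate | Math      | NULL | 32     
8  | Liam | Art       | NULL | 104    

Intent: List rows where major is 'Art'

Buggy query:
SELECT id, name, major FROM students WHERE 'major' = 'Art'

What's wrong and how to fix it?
Bug: Single quotes denote string literals in SQL; the column name is being compared as a constant string

Fix: Reference the column as major without single quotes

Corrected query:
SELECT id, name, major FROM students WHERE major = 'Art'

Result:
id | name | major
---+------+------
1  | Liam | Art  
8  | Liam | Art  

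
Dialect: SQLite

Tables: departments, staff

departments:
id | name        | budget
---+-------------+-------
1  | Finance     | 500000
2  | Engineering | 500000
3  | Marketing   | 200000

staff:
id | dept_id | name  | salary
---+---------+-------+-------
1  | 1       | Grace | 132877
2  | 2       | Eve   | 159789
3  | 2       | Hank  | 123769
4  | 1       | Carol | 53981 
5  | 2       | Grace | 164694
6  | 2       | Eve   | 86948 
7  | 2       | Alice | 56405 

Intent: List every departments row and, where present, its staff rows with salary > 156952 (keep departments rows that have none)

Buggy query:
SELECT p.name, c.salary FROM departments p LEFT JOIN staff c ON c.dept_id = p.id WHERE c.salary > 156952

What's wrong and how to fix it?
Bug: Filtering c.salary in WHERE discards the NULL rows produced by LEFT JOIN, turning it into an inner join

Fix: Put 'c.salary > 156952' in the JOIN's ON clause instead of WHERE

Corrected query:
SELECT p.name, c.salary FROM departments p LEFT JOIN staff c ON c.dept_id = p.id AND c.salary > 156952

Result:
name        | salary
------------+-------
Finance     | NULL  
Engineering | 159789
Engineering | 164694
Marketing   | NULL  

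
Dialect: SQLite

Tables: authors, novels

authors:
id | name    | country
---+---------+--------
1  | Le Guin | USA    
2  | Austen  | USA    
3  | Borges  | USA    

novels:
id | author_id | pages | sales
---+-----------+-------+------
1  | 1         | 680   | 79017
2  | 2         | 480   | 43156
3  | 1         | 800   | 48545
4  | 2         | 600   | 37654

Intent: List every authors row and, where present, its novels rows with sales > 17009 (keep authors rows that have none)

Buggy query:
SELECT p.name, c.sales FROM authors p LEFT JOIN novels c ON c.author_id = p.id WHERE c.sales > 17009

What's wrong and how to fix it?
Bug: Filtering c.sales in WHERE discards the NULL rows produced by LEFT JOIN, turning it into an inner join

Fix: Put 'c.sales > 17009' in the JOIN's ON clause instead of WHERE

Corrected query:
SELECT p.name, c.sales FROM authors p LEFT JOIN novels c ON c.author_id = p.id AND c.sales > 17009

Result:
name    | sales
--------+------
Le Guin | 48545
Le Guin | 79017
Austen  | 37654
Austen  | 43156
Borges  | NULL 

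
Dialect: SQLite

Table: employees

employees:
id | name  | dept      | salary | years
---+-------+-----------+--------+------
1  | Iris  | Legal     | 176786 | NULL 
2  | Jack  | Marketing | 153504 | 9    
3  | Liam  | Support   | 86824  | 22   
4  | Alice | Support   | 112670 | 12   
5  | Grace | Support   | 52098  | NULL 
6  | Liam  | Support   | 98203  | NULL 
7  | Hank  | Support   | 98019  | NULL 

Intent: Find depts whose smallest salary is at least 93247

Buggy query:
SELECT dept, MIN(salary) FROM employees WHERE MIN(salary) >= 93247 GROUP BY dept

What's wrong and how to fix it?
Bug: Aggregates like MIN are computed per group after WHERE runs

Fix: Use HAVING for the per-group MIN condition

Corrected query:
SELECT dept, MIN(salary) FROM employees GROUP BY dept HAVING MIN(salary) >= 93247

Result:
dept      | MIN(salary)
----------+------------
Legal     | 176786     
Marketing | 153504     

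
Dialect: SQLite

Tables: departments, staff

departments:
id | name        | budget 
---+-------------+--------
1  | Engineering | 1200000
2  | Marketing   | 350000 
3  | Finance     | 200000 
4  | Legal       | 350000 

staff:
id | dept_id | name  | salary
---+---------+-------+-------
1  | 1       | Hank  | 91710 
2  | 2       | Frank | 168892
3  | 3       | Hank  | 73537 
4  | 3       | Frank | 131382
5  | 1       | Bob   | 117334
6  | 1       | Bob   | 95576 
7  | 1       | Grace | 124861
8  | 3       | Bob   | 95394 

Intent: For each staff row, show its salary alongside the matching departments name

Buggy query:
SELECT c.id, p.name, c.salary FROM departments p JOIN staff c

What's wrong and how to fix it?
Bug: Missing join condition: each staff row is matched to all departments rows instead of just its own

Fix: Add ON c.dept_id = p.id to the JOIN

Corrected query:
SELECT c.id, p.name, c.salary FROM departments p JOIN staff c ON c.dept_id = p.id

Result:
id | name        | salary
---+-------------+-------
1  | Engineering | 91710 
2  | Marketing   | 168892
3  | Finance     | 73537 
4  | Finance     | 131382
5  | Engineering | 117334
6  | Engineering | 95576 
7  | Engineering | 124861
8  | Finance     | 95394 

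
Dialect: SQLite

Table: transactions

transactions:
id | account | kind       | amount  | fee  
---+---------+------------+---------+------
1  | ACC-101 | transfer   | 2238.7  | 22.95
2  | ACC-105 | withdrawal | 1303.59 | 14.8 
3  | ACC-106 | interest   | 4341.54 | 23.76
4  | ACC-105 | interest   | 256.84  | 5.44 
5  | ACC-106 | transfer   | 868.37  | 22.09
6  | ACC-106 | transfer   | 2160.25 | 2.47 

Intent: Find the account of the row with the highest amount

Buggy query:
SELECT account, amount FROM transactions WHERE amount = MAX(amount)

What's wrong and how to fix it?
Bug: WHERE is evaluated per row; an aggregate over the whole table isn't defined there

Fix: Wrap MAX in a scalar subquery so WHERE compares against a single value

Corrected query:
SELECT account, amount FROM transactions WHERE amount = (SELECT MAX(amount) FROM transactions)

Result:
account | amount 
--------+--------
ACC-106 | 4341.54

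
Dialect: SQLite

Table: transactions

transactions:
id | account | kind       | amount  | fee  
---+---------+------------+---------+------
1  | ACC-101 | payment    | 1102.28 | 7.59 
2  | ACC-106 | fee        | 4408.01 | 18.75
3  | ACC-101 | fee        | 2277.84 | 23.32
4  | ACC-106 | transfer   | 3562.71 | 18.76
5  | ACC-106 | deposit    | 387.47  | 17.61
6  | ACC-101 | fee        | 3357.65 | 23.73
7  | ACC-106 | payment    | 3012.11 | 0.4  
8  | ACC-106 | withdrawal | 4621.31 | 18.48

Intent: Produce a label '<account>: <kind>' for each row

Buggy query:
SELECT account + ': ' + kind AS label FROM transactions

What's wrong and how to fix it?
Bug: SQLite uses || for string concatenation; + coerces text to numbers (yielding 0)

Fix: Use the || operator for string concatenation

Corrected query:
SELECT account || ': ' || kind AS label FROM transactions

Result:
label              
-------------------
ACC-101: payment   
ACC-106: fee       
ACC-101: fee       
ACC-106: transfer  
ACC-106: deposit   
ACC-101: fee       
ACC-106: payment   
ACC-106: withdrawal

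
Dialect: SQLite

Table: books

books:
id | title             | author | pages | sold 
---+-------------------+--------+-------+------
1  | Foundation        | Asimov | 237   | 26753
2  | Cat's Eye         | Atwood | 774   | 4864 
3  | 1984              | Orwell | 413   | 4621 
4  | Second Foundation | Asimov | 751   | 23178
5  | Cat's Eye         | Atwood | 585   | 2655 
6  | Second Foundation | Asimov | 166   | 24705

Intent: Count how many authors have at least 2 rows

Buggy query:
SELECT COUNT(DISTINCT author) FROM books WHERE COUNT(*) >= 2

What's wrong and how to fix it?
Bug: COUNT(*) cannot appear in WHERE; the per-group count doesn't exist yet

Fix: Group first with HAVING COUNT(*) >= 2, then COUNT the resulting groups

Corrected query:
SELECT COUNT(*) FROM (SELECT author FROM books GROUP BY author HAVING COUNT(*) >= 2)

Result:
COUNT(*)
--------
2       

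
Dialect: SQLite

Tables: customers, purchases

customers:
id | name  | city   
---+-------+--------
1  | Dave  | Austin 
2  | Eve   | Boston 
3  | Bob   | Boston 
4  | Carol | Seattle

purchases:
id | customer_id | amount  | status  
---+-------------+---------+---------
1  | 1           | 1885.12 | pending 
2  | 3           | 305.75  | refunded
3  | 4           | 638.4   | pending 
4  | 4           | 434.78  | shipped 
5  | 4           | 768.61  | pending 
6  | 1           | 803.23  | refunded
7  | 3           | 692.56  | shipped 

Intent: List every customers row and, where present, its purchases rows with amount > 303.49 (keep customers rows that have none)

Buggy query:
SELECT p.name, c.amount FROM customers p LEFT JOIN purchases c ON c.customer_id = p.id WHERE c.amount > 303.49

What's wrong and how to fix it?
Bug: Filtering c.amount in WHERE discards the NULL rows produced by LEFT JOIN, turning it into an inner join

Fix: Put 'c.amount > 303.49' in the JOIN's ON clause instead of WHERE

Corrected query:
SELECT p.name, c.amount FROM customers p LEFT JOIN purchases c ON c.customer_id = p.id AND c.amount > 303.49

Result:
name  | amount 
------+--------
Dave  | 803.23 
Dave  | 1885.12
Eve   | NULL   
Bob   | 305.75 
Bob   | 692.56 
Carol | 434.78 
Carol | 638.4  
Carol | 768.61 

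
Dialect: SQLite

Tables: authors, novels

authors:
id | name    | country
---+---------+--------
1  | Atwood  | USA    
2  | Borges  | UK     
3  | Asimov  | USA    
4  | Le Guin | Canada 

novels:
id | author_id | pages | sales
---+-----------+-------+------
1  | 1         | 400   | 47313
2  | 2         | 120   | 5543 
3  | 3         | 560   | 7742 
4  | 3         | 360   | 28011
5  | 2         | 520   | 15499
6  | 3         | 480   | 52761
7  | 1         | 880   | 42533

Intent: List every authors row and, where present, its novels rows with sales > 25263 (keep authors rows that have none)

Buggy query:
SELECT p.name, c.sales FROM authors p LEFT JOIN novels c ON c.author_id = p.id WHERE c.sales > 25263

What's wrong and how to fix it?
Bug: Filtering c.sales in WHERE discards the NULL rows produced by LEFT JOIN, turning it into an inner join

Fix: Move the right-table condition into the ON clause so unmatched parents are kept

Corrected query:
SELECT p.name, c.sales FROM authors p LEFT JOIN novels c ON c.author_id = p.id AND c.sales > 25263

Result:
name    | sales
--------+------
Atwood  | 42533
Atwood  | 47313
Borges  | NULL 
Asimov  | 28011
Asimov  | 52761
Le Guin | NULL 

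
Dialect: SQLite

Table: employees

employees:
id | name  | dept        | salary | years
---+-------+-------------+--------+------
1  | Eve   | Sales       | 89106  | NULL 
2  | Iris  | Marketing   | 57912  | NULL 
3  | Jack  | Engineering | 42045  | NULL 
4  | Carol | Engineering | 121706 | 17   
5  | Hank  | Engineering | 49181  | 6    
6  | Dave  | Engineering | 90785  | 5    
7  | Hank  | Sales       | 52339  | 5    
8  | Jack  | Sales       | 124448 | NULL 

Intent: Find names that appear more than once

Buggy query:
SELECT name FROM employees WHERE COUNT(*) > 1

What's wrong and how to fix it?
Bug: COUNT(*) is an aggregate and cannot be used in WHERE

Fix: GROUP BY name, then filter groups with HAVING COUNT(*) > 1

Corrected query:
SELECT name FROM employees GROUP BY name HAVING COUNT(*) > 1

Result:
name
----
Hank
Jack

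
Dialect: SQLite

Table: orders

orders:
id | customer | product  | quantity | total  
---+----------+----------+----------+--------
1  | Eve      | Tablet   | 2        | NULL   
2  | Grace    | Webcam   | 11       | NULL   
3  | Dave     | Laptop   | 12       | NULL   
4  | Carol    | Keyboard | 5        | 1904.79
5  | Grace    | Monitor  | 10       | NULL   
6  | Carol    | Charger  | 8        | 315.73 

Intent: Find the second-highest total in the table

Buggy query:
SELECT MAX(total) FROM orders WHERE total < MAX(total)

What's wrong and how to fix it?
Bug: MAX(total) on the right of the comparison is an aggregate-in-WHERE error

Fix: Put the inner MAX in a scalar subquery

Corrected query:
SELECT MAX(total) FROM orders WHERE total < (SELECT MAX(total) FROM orders)

Result:
MAX(total)
----------
315.73    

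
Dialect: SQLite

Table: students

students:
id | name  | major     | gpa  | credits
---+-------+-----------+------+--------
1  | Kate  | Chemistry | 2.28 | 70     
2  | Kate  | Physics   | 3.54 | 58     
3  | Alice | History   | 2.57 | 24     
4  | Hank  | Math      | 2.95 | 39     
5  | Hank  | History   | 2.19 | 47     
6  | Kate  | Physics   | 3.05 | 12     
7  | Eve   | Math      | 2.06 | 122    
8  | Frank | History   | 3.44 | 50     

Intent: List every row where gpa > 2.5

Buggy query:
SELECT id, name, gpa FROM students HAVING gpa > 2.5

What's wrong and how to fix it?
Bug: HAVING filters the output of aggregation, but this query has no GROUP BY and no aggregate functions, so SQLite rejects it (HAVING clause on a non-aggregate query); the condition here is per row

Fix: Replace HAVING with WHERE since the condition applies to individual rows

Corrected query:
SELECT id, name, gpa FROM students WHERE gpa > 2.5

Result:
id | name  | gpa 
---+-------+-----
2  | Kate  | 3.54
3  | Alice | 2.57
4  | Hank  | 2.95
6  | Kate  | 3.05
8  | Frank | 3.44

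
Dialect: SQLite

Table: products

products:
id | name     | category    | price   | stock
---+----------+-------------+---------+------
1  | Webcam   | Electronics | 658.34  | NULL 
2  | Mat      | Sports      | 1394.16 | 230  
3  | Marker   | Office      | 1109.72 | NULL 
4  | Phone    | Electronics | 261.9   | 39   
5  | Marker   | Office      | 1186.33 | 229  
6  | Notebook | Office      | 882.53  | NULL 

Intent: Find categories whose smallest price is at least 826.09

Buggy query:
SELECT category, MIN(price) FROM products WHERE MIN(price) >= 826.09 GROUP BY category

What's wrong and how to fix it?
Bug: MIN() in WHERE is a misuse of aggregate

Fix: Use HAVING for the per-group MIN condition

Corrected query:
SELECT category, MIN(price) FROM products GROUP BY category HAVING MIN(price) >= 826.09

Result:
category | MIN(price)
---------+-----------
Office   | 882.53    
Sports   | 1394.16   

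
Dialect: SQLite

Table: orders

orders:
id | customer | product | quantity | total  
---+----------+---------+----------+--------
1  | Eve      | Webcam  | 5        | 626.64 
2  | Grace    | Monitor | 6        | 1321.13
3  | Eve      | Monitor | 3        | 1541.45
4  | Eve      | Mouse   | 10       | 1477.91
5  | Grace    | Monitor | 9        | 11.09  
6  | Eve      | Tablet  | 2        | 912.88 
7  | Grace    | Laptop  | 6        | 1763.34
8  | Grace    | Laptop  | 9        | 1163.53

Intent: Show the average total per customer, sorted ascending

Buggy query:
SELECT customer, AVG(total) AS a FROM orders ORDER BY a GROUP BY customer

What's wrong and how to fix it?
Bug: GROUP BY must precede ORDER BY

Fix: Reorder: SELECT … FROM … GROUP BY … ORDER BY …

Corrected query:
SELECT customer, AVG(total) AS a FROM orders GROUP BY customer ORDER BY a

Result:
customer | a        
---------+----------
Grace    | 1064.7725
Eve      | 1139.72  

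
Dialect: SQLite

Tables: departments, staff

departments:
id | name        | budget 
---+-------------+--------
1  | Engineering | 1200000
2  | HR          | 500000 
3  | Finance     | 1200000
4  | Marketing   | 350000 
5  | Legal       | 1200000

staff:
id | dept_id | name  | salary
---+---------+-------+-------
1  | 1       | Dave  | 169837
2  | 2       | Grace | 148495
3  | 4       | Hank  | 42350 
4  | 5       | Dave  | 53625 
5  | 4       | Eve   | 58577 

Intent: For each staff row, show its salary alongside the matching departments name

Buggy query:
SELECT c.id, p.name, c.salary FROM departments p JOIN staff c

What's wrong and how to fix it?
Bug: Missing join condition: each staff row is matched to all departments rows instead of just its own

Fix: Add ON c.dept_id = p.id to the JOIN

Corrected query:
SELECT c.id, p.name, c.salary FROM departments p JOIN staff c ON c.dept_id = p.id

Result:
id | name        | salary
---+-------------+-------
1  | Engineering | 169837
2  | HR          | 148495
3  | Marketing   | 42350 
4  | Legal       | 53625 
5  | Marketing   | 58577 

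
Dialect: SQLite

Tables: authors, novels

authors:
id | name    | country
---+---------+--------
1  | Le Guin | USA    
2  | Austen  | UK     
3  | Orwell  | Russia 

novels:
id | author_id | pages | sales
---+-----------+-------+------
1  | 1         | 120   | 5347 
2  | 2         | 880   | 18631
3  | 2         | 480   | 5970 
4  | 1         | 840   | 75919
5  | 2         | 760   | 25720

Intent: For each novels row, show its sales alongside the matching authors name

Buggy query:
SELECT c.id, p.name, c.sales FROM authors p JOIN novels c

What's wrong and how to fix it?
Bug: JOIN with no ON clause produces a cartesian product; every novels row pairs with every authors row

Fix: Specify the join condition linking the foreign key to the parent id

Corrected query:
SELECT c.id, p.name, c.sales FROM authors p JOIN novels c ON c.author_id = p.id

Result:
id | name    | sales
---+---------+------
1  | Le Guin | 5347 
2  | Austen  | 18631
3  | Austen  | 5970 
4  | Le Guin | 75919
5  | Austen  | 25720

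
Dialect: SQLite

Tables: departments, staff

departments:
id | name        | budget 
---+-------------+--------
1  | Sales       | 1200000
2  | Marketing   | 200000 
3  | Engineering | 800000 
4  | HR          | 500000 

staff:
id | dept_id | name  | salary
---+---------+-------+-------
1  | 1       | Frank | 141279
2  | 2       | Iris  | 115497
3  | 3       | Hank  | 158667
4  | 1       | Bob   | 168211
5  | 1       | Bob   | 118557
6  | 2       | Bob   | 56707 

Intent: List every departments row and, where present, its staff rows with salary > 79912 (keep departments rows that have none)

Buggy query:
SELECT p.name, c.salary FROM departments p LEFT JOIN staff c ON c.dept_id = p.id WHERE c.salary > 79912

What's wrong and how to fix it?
Bug: Filtering c.salary in WHERE discards the NULL rows produced by LEFT JOIN, turning it into an inner join

Fix: Put 'c.salary > 79912' in the JOIN's ON clause instead of WHERE

Corrected query:
SELECT p.name, c.salary FROM departments p LEFT JOIN staff c ON c.dept_id = p.id AND c.salary > 79912

Result:
name        | salary
------------+-------
Sales       | 118557
Sales       | 141279
Sales       | 168211
Marketing   | 115497
Engineering | 158667
HR          | NULL  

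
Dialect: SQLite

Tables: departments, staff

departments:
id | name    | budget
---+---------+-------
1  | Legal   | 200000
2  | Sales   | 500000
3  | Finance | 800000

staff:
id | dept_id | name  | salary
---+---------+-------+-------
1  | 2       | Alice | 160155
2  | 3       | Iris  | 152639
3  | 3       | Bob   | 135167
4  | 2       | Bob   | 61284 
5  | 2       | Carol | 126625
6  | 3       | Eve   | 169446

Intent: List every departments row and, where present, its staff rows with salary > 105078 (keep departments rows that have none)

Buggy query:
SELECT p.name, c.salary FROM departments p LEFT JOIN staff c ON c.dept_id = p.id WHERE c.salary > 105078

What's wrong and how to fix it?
Bug: Filtering c.salary in WHERE discards the NULL rows produced by LEFT JOIN, turning it into an inner join

Fix: Put 'c.salary > 105078' in the JOIN's ON clause instead of WHERE

Corrected query:
SELECT p.name, c.salary FROM departments p LEFT JOIN staff c ON c.dept_id = p.id AND c.salary > 105078

Result:
name    | salary
--------+-------
Legal   | NULL  
Sales   | 126625
Sales   | 160155
Finance | 135167
Finance | 152639
Finance | 169446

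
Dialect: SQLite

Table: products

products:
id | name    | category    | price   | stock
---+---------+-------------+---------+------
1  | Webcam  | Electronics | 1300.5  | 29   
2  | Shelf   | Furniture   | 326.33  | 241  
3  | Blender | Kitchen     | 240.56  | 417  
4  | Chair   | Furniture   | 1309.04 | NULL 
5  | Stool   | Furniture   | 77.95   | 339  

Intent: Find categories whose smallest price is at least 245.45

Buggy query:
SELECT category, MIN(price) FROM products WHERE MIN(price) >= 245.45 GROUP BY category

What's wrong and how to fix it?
Bug: Aggregates like MIN are computed per group after WHERE runs

Fix: Replace WHERE with HAVING after the GROUP BY

Corrected query:
SELECT category, MIN(price) FROM products GROUP BY category HAVING MIN(price) >= 245.45

Result:
category    | MIN(price)
------------+-----------
Electronics | 1300.5    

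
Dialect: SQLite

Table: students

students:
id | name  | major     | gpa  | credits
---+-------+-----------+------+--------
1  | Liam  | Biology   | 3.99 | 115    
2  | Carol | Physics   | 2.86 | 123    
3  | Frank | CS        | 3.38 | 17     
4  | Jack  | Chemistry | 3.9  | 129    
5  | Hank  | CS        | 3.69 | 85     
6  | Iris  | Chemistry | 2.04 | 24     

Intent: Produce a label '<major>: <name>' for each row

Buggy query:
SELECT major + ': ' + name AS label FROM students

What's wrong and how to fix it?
Bug: '+' is numeric addition; on text columns SQLite converts them to 0 instead of concatenating

Fix: Use the || operator for string concatenation

Corrected query:
SELECT major || ': ' || name AS label FROM students

Result:
label          
---------------
Biology: Liam  
Physics: Carol 
CS: Frank      
Chemistry: Jack
CS: Hank       
Chemistry: Iris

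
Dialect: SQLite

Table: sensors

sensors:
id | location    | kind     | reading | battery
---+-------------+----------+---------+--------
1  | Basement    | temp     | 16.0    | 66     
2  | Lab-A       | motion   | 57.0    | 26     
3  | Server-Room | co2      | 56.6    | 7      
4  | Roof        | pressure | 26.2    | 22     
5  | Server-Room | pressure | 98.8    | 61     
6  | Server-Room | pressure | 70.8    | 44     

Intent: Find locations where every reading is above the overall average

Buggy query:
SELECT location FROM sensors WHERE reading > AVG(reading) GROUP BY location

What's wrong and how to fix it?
Bug: WHERE evaluates per row before aggregation, so AVG() is unavailable

Fix: Compute the overall average in a scalar subquery and compare each group's MIN against it in HAVING

Corrected query:
SELECT location FROM sensors GROUP BY location HAVING MIN(reading) > (SELECT AVG(reading) FROM sensors)

Result:
location   
-----------
Lab-A      
Server-Room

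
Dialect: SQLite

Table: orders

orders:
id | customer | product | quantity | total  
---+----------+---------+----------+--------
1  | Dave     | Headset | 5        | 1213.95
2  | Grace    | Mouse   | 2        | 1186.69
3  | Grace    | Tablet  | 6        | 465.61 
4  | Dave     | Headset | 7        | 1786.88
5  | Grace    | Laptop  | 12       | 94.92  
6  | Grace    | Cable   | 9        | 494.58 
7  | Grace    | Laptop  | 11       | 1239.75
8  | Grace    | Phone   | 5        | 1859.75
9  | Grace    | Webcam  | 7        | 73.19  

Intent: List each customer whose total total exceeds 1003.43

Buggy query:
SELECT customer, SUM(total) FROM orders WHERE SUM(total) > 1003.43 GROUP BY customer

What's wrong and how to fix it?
Bug: WHERE runs before GROUP BY, so aggregates aren't available there

Fix: Move the aggregate condition to a HAVING clause

Corrected query:
SELECT customer, SUM(total) FROM orders GROUP BY customer HAVING SUM(total) > 1003.43

Result:
customer | SUM(total)
---------+-----------
Dave     | 3000.83   
Grace    | 5414.49   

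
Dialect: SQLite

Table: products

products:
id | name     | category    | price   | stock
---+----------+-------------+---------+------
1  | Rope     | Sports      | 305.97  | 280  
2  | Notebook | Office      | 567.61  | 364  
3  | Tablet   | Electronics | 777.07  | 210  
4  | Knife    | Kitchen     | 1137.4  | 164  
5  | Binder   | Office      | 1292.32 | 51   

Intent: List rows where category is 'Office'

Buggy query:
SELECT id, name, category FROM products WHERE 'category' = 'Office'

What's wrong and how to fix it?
Bug: Single quotes denote string literals in SQL; the column name is being compared as a constant string

Fix: Reference the column as category without single quotes

Corrected query:
SELECT id, name, category FROM products WHERE category = 'Office'

Result:
id | name     | category
---+----------+---------
2  | Notebook | Office  
5  | Binder   | Office  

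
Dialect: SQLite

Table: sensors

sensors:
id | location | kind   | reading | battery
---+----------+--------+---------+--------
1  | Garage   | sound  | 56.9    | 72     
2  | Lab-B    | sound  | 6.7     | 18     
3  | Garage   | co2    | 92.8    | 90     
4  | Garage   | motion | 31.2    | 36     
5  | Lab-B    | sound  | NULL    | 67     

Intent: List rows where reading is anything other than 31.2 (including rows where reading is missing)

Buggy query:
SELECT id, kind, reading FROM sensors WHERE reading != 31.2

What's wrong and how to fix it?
Bug: Inequality against NULL is unknown, not true; rows with NULL are dropped

Fix: Handle NULL separately with IS NULL alongside the inequality

Corrected query:
SELECT id, kind, reading FROM sensors WHERE reading != 31.2 OR reading IS NULL

Result:
id | kind  | reading
---+-------+--------
1  | sound | 56.9   
2  | sound | 6.7    
3  | co2   | 92.8   
5  | sound | NULL   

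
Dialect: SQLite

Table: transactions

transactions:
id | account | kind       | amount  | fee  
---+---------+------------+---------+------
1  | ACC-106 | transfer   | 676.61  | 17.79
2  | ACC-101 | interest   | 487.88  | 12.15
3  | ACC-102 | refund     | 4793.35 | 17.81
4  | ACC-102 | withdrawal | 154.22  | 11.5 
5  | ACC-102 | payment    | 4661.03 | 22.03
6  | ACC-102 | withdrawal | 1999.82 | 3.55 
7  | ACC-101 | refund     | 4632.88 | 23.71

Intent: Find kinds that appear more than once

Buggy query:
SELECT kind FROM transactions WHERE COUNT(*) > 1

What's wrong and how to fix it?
Bug: COUNT(*) is an aggregate and cannot be used in WHERE

Fix: GROUP BY kind, then filter groups with HAVING COUNT(*) > 1

Corrected query:
SELECT kind FROM transactions GROUP BY kind HAVING COUNT(*) > 1

Result:
kind      
----------
refund    
withdrawal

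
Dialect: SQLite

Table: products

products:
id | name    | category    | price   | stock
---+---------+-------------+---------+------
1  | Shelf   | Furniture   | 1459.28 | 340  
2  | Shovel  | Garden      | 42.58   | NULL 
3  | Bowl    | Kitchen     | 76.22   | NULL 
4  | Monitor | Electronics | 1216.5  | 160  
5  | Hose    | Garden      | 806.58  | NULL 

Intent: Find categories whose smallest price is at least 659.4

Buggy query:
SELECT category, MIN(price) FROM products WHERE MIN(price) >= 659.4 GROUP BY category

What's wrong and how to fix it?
Bug: MIN() in WHERE is a misuse of aggregate

Fix: Replace WHERE with HAVING after the GROUP BY

Corrected query:
SELECT category, MIN(price) FROM products GROUP BY category HAVING MIN(price) >= 659.4

Result:
category    | MIN(price)
------------+-----------
Electronics | 1216.5    
Furniture   | 1459.28   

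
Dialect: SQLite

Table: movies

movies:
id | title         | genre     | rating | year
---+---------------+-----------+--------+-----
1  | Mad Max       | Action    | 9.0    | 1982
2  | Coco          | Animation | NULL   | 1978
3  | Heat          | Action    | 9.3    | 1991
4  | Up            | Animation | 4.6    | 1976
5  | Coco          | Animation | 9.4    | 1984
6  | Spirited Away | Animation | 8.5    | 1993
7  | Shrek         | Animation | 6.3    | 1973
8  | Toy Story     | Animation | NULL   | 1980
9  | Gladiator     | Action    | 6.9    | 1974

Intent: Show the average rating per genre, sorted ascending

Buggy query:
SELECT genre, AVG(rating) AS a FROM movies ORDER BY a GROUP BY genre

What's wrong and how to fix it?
Bug: ORDER BY appears before GROUP BY; SQL clause order requires GROUP BY first

Fix: Reorder: SELECT … FROM … GROUP BY … ORDER BY …

Corrected query:
SELECT genre, AVG(rating) AS a FROM movies GROUP BY genre ORDER BY a

Result:
genre     | a  
----------+----
Animation | 7.2
Action    | 8.4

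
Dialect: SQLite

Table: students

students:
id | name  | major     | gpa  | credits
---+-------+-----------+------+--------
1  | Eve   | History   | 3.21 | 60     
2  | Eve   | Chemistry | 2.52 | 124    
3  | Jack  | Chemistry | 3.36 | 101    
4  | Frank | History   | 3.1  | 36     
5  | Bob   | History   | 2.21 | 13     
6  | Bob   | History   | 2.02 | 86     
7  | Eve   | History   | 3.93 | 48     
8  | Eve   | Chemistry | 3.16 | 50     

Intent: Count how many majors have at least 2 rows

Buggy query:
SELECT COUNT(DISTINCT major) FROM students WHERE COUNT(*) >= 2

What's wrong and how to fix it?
Bug: WHERE filters individual rows, not groups, so a group-level COUNT is invalid there

Fix: Group first with HAVING COUNT(*) >= 2, then COUNT the resulting groups

Corrected query:
SELECT COUNT(*) FROM (SELECT major FROM students GROUP BY major HAVING COUNT(*) >= 2)

Result:
COUNT(*)
--------
2       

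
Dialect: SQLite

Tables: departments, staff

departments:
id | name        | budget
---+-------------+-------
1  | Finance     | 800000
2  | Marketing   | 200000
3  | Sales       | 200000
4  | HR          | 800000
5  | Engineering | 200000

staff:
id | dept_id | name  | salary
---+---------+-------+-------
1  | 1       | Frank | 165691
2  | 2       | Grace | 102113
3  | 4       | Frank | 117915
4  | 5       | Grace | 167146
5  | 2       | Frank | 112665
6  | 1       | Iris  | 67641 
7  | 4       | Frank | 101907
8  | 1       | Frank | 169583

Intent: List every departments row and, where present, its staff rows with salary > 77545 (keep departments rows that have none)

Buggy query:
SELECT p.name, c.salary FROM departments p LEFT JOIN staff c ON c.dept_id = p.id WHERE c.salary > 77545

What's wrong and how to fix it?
Bug: Filtering c.salary in WHERE discards the NULL rows produced by LEFT JOIN, turning it into an inner join

Fix: Move the right-table condition into the ON clause so unmatched parents are kept

Corrected query:
SELECT p.name, c.salary FROM departments p LEFT JOIN staff c ON c.dept_id = p.id AND c.salary > 77545

Result:
name        | salary
------------+-------
Finance     | 165691
Finance     | 169583
Marketing   | 102113
Marketing   | 112665
Sales       | NULL  
HR          | 101907
HR          | 117915
Engineering | 167146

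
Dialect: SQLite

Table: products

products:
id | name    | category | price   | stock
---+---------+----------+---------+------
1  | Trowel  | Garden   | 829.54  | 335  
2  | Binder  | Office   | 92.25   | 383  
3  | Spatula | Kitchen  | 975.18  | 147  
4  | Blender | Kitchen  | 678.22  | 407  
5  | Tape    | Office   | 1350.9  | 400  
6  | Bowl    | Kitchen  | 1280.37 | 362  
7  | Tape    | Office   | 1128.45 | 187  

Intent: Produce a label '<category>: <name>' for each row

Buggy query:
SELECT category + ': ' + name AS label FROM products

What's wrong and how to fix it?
Bug: '+' is numeric addition; on text columns SQLite converts them to 0 instead of concatenating

Fix: Use the || operator for string concatenation

Corrected query:
SELECT category || ': ' || name AS label FROM products

Result:
label           
----------------
Garden: Trowel  
Office: Binder  
Kitchen: Spatula
Kitchen: Blender
Office: Tape    
Kitchen: Bowl   
Office: Tape    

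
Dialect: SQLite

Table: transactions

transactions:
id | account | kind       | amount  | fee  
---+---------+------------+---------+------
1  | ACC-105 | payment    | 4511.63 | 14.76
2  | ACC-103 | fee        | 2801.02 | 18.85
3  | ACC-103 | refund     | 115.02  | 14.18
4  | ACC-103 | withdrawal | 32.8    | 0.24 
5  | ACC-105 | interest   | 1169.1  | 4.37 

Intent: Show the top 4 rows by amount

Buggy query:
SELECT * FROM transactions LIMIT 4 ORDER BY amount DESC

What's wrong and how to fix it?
Bug: ORDER BY cannot follow LIMIT; LIMIT is the final clause

Fix: Sort with ORDER BY, then apply LIMIT

Corrected query:
SELECT * FROM transactions ORDER BY amount DESC LIMIT 4

Result:
id | account | kind     | amount  | fee  
---+---------+----------+---------+------
1  | ACC-105 | payment  | 4511.63 | 14.76
2  | ACC-103 | fee      | 2801.02 | 18.85
5  | ACC-105 | interest | 1169.1  | 4.37 
3  | ACC-103 | refund   | 115.02  | 14.18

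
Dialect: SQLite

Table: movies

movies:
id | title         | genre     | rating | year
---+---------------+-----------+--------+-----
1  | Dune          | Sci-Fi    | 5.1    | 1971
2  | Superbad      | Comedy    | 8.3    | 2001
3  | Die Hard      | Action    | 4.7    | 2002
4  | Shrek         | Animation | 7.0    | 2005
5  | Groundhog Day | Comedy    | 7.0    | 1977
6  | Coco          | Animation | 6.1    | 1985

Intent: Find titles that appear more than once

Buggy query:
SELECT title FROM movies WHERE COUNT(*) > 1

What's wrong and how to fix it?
Bug: COUNT(*) is an aggregate and cannot be used in WHERE

Fix: Group first, then use HAVING for the count condition

Corrected query:
SELECT title FROM movies GROUP BY title HAVING COUNT(*) > 1

Result:
(no rows)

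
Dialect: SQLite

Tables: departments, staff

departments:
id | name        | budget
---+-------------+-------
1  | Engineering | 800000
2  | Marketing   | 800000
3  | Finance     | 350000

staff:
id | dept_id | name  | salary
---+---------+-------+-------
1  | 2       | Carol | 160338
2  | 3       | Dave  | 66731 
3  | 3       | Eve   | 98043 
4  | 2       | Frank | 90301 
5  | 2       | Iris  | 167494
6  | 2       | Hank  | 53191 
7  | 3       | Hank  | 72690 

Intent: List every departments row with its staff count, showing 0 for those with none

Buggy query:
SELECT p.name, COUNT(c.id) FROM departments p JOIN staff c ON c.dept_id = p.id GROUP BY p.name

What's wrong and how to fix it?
Bug: An inner join excludes parents with zero children

Fix: Use LEFT JOIN so parents without children still appear (COUNT(c.id) gives 0)

Corrected query:
SELECT p.name, COUNT(c.id) FROM departments p LEFT JOIN staff c ON c.dept_id = p.id GROUP BY p.name

Result:
name        | COUNT(c.id)
------------+------------
Engineering | 0          
Finance     | 3          
Marketing   | 4          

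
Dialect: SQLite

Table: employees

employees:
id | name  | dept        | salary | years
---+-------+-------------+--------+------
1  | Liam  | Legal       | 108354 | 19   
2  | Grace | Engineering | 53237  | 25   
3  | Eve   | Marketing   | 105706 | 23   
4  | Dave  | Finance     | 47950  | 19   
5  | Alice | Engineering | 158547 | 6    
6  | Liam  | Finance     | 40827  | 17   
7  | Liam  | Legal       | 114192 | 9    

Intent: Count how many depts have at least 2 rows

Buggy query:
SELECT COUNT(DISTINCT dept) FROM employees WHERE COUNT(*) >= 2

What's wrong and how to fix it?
Bug: WHERE filters individual rows, not groups, so a group-level COUNT is invalid there

Fix: Use a subquery that GROUPs and filters with HAVING, then count its rows

Corrected query:
SELECT COUNT(*) FROM (SELECT dept FROM employees GROUP BY dept HAVING COUNT(*) >= 2)

Result:
COUNT(*)
--------
3       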